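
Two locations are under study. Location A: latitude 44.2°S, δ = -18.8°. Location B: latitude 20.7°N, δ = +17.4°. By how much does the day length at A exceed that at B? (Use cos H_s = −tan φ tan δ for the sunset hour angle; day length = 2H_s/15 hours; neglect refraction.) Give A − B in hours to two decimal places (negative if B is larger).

+1.67 h

A: H_s = arccos(−tan -44.2° · tan -18.8°) = 109.33°, so 2H_s/15 = 14.5773 h.
B: H_s = arccos(−tan 20.7° · tan 17.4°) = 96.80°, so 2H_s/15 = 12.9067 h.
A − B = 14.5773 − 12.9067 = 1.6706 h.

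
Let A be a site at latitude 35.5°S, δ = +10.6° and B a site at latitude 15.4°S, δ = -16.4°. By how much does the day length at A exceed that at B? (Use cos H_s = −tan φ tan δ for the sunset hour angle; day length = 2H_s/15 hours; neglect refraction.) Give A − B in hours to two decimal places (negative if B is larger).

A: H_s = arccos(−tan -35.5° · tan 10.6°) = 82.33°, so 2H_s/15 = 10.9773 h.
B: H_s = arccos(−tan -15.4° · tan -16.4°) = 94.65°, so 2H_s/15 = 12.6200 h.
A − B = 10.9773 − 12.6200 = -1.6427 h.

-1.64 h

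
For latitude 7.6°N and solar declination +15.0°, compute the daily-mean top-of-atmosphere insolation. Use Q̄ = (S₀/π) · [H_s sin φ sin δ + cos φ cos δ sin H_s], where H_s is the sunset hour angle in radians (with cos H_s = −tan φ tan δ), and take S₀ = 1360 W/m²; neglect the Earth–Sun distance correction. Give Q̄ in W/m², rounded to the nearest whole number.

438 W/m²

−tan φ tan δ = −(0.1334)(0.2679) = -0.0357; H_s = arccos(-0.0357) = 92.05°. In radians, H_s = 1.6066.
H_s sin φ sin δ = 1.6066 × 0.1323 × 0.2588 = 0.0550.
cos φ cos δ sin H_s = 0.9912 × 0.9659 × 0.9994 = 0.9568.
Q̄ = (1360/π) × (0.0550 + 0.9568) = 432.90 × 1.0118 = 438.01 W/m².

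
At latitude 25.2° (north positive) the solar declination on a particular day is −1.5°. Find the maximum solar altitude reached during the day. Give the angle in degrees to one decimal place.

63.3°

At local solar noon the hour angle is zero, so the elevation is 90° − |φ − δ| = 90° − |25.2° − (-1.5°)| = 90° − 26.7° = 63.3°.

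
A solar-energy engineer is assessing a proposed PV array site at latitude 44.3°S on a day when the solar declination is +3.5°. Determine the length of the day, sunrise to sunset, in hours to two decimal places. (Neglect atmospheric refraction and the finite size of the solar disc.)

cos H_s = −tan(-44.3°) · tan(3.5°) = 0.0597, so H_s = arccos(0.0597) = 86.58°.
Day length = 2 H_s / 15° h⁻¹ = 173.16° / 15 = 11.544 h.

11.54 hours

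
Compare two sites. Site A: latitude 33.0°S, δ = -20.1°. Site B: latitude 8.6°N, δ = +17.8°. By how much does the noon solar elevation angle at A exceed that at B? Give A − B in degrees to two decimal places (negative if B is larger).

-3.70°

A: 90° − |-33.0 − (-20.1)| = 77.10°.
B: 90° − |8.6 − (17.8)| = 80.80°.
A − B = 77.10 − 80.80 = -3.70°.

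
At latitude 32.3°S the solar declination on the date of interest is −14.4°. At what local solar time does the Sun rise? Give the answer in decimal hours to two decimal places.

5.38 h

−tan φ tan δ = −(-0.6322)(-0.2568) = -0.1623; H_s = arccos(-0.1623) = 99.34°.
Sunrise is at 12 − H_s/15 = 12 − 6.623 = 5.377 h local solar time.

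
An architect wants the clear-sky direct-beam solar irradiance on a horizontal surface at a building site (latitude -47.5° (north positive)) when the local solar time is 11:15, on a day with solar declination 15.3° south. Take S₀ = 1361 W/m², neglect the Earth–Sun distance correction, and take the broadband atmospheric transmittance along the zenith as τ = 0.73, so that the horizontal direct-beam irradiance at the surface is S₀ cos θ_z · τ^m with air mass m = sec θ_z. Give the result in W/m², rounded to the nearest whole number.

778 W/m²

Hour angle H = 15° × (11.25 − 12) = -11.25°.
With φ = -47.5°, δ = -15.3°, H = -11.25°: sin φ sin δ = 0.1945, cos φ cos δ cos H = 0.6391, so cos θ_z = 0.8336.
Air mass m = 1/cos θ_z = 1/0.8336 = 1.200; τ^m = 0.73^1.200 = 0.6855.
Surface direct beam = 1361 × 0.8336 × 0.6855 = 777.72 W/m².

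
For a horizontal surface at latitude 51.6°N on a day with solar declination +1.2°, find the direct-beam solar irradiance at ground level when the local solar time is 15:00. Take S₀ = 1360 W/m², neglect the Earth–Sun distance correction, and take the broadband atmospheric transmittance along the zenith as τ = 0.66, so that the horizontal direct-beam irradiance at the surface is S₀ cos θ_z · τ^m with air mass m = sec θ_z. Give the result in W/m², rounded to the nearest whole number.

249 W/m²

Hour angle H = 15° × (15 − 12) = 45.00°.
With φ = 51.6°, δ = 1.2°, H = 45.00°: sin φ sin δ = 0.0164, cos φ cos δ cos H = 0.4391, so cos θ_z = 0.4555.
Air mass m = 1/cos θ_z = 1/0.4555 = 2.195; τ^m = 0.66^2.195 = 0.4017.
Surface direct beam = 1360 × 0.4555 × 0.4017 = 248.85 W/m².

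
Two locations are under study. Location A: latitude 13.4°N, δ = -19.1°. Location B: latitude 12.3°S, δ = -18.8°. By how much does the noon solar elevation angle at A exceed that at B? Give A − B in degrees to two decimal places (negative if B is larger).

-26.00°

A: 90° − |13.4 − (-19.1)| = 57.50°.
B: 90° − |-12.3 − (-18.8)| = 83.50°.
A − B = 57.50 − 83.50 = -26.00°.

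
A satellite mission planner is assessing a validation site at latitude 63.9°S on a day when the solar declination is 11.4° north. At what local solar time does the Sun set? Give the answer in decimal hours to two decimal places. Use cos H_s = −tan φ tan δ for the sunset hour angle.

16.38 h

The sunset hour angle satisfies cos H_s = −tan φ tan δ = 0.4116, giving H_s = 65.69°.
Sunset is at 12 + H_s/15 = 12 + 4.379 = 16.379 h local solar time.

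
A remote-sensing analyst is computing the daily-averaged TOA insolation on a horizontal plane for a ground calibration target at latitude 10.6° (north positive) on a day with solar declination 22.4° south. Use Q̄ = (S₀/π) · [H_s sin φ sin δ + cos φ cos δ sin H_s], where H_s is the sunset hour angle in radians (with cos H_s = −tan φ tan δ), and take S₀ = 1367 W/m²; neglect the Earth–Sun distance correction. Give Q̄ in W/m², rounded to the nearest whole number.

The sunset hour angle satisfies cos H_s = −tan φ tan δ = 0.0771, giving H_s = 85.58°. In radians, H_s = 1.4937.
H_s sin φ sin δ = 1.4937 × 0.1840 × -0.3811 = -0.1047.
cos φ cos δ sin H_s = 0.9829 × 0.9245 × 0.9970 = 0.9060.
Q̄ = (1367/π) × (-0.1047 + 0.9060) = 435.13 × 0.8013 = 348.67 W/m².

349 W/m²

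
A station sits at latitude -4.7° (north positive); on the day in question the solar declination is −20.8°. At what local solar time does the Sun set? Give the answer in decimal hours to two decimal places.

18.12 h

−tan φ tan δ = −(-0.0822)(-0.3799) = -0.0312; H_s = arccos(-0.0312) = 91.79°.
Sunset is at 12 + H_s/15 = 12 + 6.119 = 18.119 h local solar time.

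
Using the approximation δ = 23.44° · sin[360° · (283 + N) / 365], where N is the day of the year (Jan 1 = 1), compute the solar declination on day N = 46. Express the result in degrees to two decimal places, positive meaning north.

360 × (283 + 46) / 365 = 324.493°; sin(324.493°) = -0.5808.
δ = 23.44 × -0.5808 = -13.614° ≈ -13.61°.

-13.61°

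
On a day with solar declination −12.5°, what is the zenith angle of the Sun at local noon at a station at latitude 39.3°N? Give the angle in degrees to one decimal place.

At local solar noon the hour angle is zero, so the zenith angle is |φ − δ| = |39.3° − (-12.5°)| = 51.8°.

51.8°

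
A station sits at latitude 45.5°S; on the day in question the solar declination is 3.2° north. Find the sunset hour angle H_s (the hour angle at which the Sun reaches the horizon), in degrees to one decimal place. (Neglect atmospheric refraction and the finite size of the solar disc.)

cos H_s = −tan(-45.5°) · tan(3.2°) = 0.0569, so H_s = arccos(0.0569) = 86.74°.

86.7°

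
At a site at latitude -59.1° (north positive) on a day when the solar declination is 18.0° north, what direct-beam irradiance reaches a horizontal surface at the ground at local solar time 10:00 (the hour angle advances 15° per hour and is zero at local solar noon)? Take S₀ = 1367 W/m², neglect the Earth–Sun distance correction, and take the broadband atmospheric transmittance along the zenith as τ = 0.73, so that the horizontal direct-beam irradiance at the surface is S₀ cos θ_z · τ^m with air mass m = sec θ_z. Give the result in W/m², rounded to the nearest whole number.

Hour angle H = 15° × (10 − 12) = -30.00°.
cos θ_z = sin φ sin δ + cos φ cos δ cos H = (-0.8581)(0.3090) + (0.5135)(0.9511)(0.8660) = 0.1578.
Air mass m = 1/cos θ_z = 1/0.1578 = 6.337; τ^m = 0.73^6.337 = 0.1361.
Surface direct beam = 1367 × 0.1578 × 0.1361 = 29.36 W/m².

29 W/m²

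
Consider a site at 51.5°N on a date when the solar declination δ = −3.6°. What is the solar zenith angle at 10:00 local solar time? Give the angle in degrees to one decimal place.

60.7°

Hour angle H = 15° × (10 − 12) = -30.00°.
cos θ_z = sin(51.5°) sin(-3.6°) + cos(51.5°) cos(-3.6°) cos(-30.00°) = -0.0491 + 0.5380 = 0.4889.
θ_z = arccos(0.4889) = 60.73°.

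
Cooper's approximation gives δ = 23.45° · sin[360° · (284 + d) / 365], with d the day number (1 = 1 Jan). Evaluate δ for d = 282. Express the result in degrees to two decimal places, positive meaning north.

-7.34°

360 × (284 + 282) / 365 = 558.247°; sin(558.247°) = -0.3131.
δ = 23.45 × -0.3131 = -7.342° ≈ -7.34°.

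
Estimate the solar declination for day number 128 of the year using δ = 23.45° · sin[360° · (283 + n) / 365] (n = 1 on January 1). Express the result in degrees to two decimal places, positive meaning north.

+16.69°

360 × (283 + 128) / 365 = 405.370°; sin(405.370°) = 0.7117.
δ = 23.45 × 0.7117 = 16.689° ≈ +16.69°.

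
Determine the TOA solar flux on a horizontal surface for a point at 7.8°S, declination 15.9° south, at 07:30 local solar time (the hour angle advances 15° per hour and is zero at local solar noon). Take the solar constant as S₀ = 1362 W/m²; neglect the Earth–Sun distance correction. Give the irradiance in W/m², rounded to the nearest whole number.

Hour angle H = 15° × (7.5 − 12) = -67.50°.
cos θ_z = sin(-7.8°) sin(-15.9°) + cos(-7.8°) cos(-15.9°) cos(-67.50°) = 0.0372 + 0.3646 = 0.4018.
Top-of-atmosphere irradiance = S₀ cos θ_z = 1362 × 0.4018 = 547.25 W/m².

547 W/m²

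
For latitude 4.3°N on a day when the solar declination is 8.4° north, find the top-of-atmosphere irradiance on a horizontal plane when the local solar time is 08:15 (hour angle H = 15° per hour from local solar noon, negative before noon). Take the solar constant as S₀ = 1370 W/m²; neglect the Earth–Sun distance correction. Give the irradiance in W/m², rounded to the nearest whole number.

Hour angle H = 15° × (8.25 − 12) = -56.25°.
cos θ_z = sin(4.3°) sin(8.4°) + cos(4.3°) cos(8.4°) cos(-56.25°) = 0.0110 + 0.5481 = 0.5591.
Top-of-atmosphere irradiance = S₀ cos θ_z = 1370 × 0.5591 = 765.97 W/m².

766 W/m²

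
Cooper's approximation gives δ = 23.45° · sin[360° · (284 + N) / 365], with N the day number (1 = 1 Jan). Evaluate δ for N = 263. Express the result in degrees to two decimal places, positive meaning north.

+0.20°

360 × (284 + 263) / 365 = 539.507°; sin(539.507°) = 0.0086.
δ = 23.45 × 0.0086 = 0.202° ≈ +0.20°.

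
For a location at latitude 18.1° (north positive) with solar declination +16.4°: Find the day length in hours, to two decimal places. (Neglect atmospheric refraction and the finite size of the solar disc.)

12.74 hours

−tan φ tan δ = −(0.3269)(0.2943) = -0.0962; H_s = arccos(-0.0962) = 95.52°.
Day length = 2 H_s / 15° h⁻¹ = 191.04° / 15 = 12.736 h.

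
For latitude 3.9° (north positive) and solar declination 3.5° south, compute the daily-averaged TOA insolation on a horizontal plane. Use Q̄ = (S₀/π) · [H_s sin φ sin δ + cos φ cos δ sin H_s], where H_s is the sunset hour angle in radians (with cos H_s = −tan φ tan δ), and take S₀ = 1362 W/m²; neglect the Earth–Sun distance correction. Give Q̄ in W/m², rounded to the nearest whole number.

The sunset hour angle satisfies cos H_s = −tan φ tan δ = 0.0042, giving H_s = 89.76°. In radians, H_s = 1.5666.
H_s sin φ sin δ = 1.5666 × 0.0680 × -0.0610 = -0.0065.
cos φ cos δ sin H_s = 0.9977 × 0.9981 × 1.0000 = 0.9958.
Q̄ = (1362/π) × (-0.0065 + 0.9958) = 433.54 × 0.9893 = 428.90 W/m².

429 W/m²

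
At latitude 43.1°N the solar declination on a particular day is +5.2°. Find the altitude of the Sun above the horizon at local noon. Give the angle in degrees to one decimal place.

52.1°

At local solar noon the hour angle is zero, so the elevation is 90° − |φ − δ| = 90° − |43.1° − (5.2°)| = 90° − 37.9° = 52.1°.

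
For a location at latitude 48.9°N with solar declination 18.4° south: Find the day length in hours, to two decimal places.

9.01 hours

The sunset hour angle satisfies cos H_s = −tan φ tan δ = 0.3813, giving H_s = 67.59°.
Day length = 2 H_s / 15° h⁻¹ = 135.18° / 15 = 9.012 h.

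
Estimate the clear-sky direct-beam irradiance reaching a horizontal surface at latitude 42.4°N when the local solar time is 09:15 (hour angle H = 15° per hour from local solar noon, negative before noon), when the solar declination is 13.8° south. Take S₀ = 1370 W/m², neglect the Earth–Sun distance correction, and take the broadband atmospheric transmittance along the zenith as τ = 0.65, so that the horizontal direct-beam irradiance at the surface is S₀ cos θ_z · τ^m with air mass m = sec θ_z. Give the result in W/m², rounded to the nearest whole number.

Hour angle H = 15° × (9.25 − 12) = -41.25°.
cos θ_z = sin(42.4°) sin(-13.8°) + cos(42.4°) cos(-13.8°) cos(-41.25°) = -0.1608 + 0.5392 = 0.3784.
Air mass m = 1/cos θ_z = 1/0.3784 = 2.643; τ^m = 0.65^2.643 = 0.3203.
Surface direct beam = 1370 × 0.3784 × 0.3203 = 166.05 W/m².

166 W/m²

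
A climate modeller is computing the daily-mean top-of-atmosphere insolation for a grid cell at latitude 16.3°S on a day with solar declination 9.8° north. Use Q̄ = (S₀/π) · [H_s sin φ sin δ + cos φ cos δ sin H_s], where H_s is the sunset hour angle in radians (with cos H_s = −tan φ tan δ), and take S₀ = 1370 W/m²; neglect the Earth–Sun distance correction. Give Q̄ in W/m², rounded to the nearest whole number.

−tan φ tan δ = −(-0.2924)(0.1727) = 0.0505; H_s = arccos(0.0505) = 87.11°. In radians, H_s = 1.5204.
H_s sin φ sin δ = 1.5204 × -0.2807 × 0.1702 = -0.0726.
cos φ cos δ sin H_s = 0.9598 × 0.9854 × 0.9987 = 0.9446.
Q̄ = (1370/π) × (-0.0726 + 0.9446) = 436.08 × 0.8720 = 380.26 W/m².

380 W/m²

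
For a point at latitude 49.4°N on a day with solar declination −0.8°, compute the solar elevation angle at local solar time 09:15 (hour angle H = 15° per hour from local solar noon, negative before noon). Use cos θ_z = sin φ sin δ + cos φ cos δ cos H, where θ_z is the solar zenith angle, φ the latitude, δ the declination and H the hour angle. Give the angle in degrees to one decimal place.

Hour angle H = 15° × (9.25 − 12) = -41.25°.
With φ = 49.4°, δ = -0.8°, H = -41.25°: sin φ sin δ = -0.0106, cos φ cos δ cos H = 0.4892, so cos θ_z = 0.4786.
θ_z = arccos(0.4786) = 61.41°, so the elevation is 90° − 61.41° = 28.59°.

28.6°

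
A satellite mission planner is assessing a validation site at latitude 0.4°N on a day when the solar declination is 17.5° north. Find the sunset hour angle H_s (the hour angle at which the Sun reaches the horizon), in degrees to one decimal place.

90.1°

The sunset hour angle satisfies cos H_s = −tan φ tan δ = -0.0022, giving H_s = 90.13°.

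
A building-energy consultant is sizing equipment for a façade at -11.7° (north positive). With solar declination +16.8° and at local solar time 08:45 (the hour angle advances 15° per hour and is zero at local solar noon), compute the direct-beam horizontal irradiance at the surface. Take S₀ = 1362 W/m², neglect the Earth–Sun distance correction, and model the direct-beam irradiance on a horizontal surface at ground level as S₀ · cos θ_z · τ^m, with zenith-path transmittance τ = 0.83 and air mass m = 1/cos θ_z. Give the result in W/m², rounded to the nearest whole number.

Hour angle H = 15° × (8.75 − 12) = -48.75°.
With φ = -11.7°, δ = 16.8°, H = -48.75°: sin φ sin δ = -0.0586, cos φ cos δ cos H = 0.6181, so cos θ_z = 0.5595.
Air mass m = 1/cos θ_z = 1/0.5595 = 1.787; τ^m = 0.83^1.787 = 0.7168.
Surface direct beam = 1362 × 0.5595 × 0.7168 = 546.23 W/m².

546 W/m²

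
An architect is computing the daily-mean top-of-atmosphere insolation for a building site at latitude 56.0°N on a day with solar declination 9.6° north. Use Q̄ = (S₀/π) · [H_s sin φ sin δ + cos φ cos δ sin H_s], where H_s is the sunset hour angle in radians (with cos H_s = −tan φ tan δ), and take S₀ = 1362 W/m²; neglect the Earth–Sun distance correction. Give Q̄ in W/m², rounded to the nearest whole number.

341 W/m²

−tan φ tan δ = −(1.4826)(0.1691) = -0.2507; H_s = arccos(-0.2507) = 104.52°. In radians, H_s = 1.8242.
H_s sin φ sin δ = 1.8242 × 0.8290 × 0.1668 = 0.2522.
cos φ cos δ sin H_s = 0.5592 × 0.9860 × 0.9681 = 0.5338.
Q̄ = (1362/π) × (0.2522 + 0.5338) = 433.54 × 0.7860 = 340.76 W/m².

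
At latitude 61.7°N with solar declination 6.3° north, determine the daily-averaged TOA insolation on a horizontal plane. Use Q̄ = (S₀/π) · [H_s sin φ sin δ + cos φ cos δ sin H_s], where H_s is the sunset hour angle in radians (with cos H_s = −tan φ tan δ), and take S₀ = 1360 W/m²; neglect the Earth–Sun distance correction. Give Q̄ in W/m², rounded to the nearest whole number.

The sunset hour angle satisfies cos H_s = −tan φ tan δ = -0.2050, giving H_s = 101.83°. In radians, H_s = 1.7773.
H_s sin φ sin δ = 1.7773 × 0.8805 × 0.1097 = 0.1717.
cos φ cos δ sin H_s = 0.4741 × 0.9940 × 0.9788 = 0.4613.
Q̄ = (1360/π) × (0.1717 + 0.4613) = 432.90 × 0.6330 = 274.03 W/m².

274 W/m²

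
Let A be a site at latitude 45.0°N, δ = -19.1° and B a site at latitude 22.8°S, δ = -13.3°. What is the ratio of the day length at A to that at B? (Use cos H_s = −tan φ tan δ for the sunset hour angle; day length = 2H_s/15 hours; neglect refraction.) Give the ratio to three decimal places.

A: H_s = arccos(−tan 45.0° · tan -19.1°) = 69.74°, so 2H_s/15 = 9.2987 h.
B: H_s = arccos(−tan -22.8° · tan -13.3°) = 95.70°, so 2H_s/15 = 12.7600 h.
Ratio A/B = 9.2987 / 12.7600 = 0.7287.

0.729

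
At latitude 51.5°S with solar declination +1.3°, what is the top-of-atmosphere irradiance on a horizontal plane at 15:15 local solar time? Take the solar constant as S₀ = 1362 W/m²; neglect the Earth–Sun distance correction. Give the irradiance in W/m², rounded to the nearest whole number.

Hour angle H = 15° × (15.25 − 12) = 48.75°.
With φ = -51.5°, δ = 1.3°, H = 48.75°: sin φ sin δ = -0.0178, cos φ cos δ cos H = 0.4103, so cos θ_z = 0.3925.
Top-of-atmosphere irradiance = S₀ cos θ_z = 1362 × 0.3925 = 534.59 W/m².

535 W/m²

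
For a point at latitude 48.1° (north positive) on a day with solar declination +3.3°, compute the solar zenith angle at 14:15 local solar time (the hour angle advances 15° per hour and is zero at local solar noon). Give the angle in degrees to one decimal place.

53.3°

Hour angle H = 15° × (14.25 − 12) = 33.75°.
cos θ_z = sin φ sin δ + cos φ cos δ cos H = (0.7443)(0.0576) + (0.6678)(0.9983)(0.8315) = 0.5972.
θ_z = arccos(0.5972) = 53.33°.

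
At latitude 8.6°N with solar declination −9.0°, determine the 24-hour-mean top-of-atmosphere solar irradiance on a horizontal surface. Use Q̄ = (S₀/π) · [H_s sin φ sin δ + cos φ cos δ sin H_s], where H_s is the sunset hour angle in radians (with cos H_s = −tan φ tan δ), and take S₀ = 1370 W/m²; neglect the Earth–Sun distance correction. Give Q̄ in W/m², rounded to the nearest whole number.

−tan φ tan δ = −(0.1512)(-0.1584) = 0.0240; H_s = arccos(0.0240) = 88.62°. In radians, H_s = 1.5467.
H_s sin φ sin δ = 1.5467 × 0.1495 × -0.1564 = -0.0362.
cos φ cos δ sin H_s = 0.9888 × 0.9877 × 0.9997 = 0.9763.
Q̄ = (1370/π) × (-0.0362 + 0.9763) = 436.08 × 0.9401 = 409.96 W/m².

410 W/m²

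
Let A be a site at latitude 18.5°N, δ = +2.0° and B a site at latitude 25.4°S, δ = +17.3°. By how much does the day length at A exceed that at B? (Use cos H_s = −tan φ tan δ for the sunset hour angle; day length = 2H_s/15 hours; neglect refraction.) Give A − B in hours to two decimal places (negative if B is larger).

A: H_s = arccos(−tan 18.5° · tan 2.0°) = 90.67°, so 2H_s/15 = 12.0893 h.
B: H_s = arccos(−tan -25.4° · tan 17.3°) = 81.50°, so 2H_s/15 = 10.8667 h.
A − B = 12.0893 − 10.8667 = 1.2226 h.

+1.22 h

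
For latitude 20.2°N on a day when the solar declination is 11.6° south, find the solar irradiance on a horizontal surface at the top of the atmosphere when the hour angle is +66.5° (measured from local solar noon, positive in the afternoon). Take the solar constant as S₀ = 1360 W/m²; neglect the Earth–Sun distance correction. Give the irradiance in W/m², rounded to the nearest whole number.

cos θ_z = sin(20.2°) sin(-11.6°) + cos(20.2°) cos(-11.6°) cos(66.50°) = -0.0694 + 0.3666 = 0.2972.
Top-of-atmosphere irradiance = S₀ cos θ_z = 1360 × 0.2972 = 404.19 W/m².

404 W/m²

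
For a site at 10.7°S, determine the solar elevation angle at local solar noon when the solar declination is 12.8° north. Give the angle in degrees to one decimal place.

At local solar noon the hour angle is zero, so the elevation is 90° − |φ − δ| = 90° − |-10.7° − (12.8°)| = 90° − 23.5° = 66.5°.

66.5°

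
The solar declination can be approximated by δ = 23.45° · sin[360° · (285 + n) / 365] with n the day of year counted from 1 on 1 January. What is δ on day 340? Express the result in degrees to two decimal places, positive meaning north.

-22.80°

360 × (285 + 340) / 365 = 616.438°; sin(616.438°) = -0.9721.
δ = 23.45 × -0.9721 = -22.796° ≈ -22.80°.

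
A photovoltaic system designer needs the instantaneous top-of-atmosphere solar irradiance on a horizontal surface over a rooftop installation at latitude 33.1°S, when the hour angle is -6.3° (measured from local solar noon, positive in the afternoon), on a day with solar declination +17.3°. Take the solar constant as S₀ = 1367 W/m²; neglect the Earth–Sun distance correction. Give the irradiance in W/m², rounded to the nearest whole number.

cos θ_z = sin φ sin δ + cos φ cos δ cos H = (-0.5461)(0.2974) + (0.8377)(0.9548)(0.9940) = 0.6326.
Top-of-atmosphere irradiance = S₀ cos θ_z = 1367 × 0.6326 = 864.76 W/m².

865 W/m²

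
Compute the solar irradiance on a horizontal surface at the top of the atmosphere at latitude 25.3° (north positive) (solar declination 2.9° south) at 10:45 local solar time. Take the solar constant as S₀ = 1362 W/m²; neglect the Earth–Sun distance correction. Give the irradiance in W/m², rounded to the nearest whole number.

Hour angle H = 15° × (10.75 − 12) = -18.75°.
With φ = 25.3°, δ = -2.9°, H = -18.75°: sin φ sin δ = -0.0216, cos φ cos δ cos H = 0.8550, so cos θ_z = 0.8334.
Top-of-atmosphere irradiance = S₀ cos θ_z = 1362 × 0.8334 = 1135.09 W/m².

1135 W/m²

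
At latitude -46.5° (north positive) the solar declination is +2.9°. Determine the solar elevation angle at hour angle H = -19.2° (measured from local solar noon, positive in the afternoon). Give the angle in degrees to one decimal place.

cos θ_z = sin(-46.5°) sin(2.9°) + cos(-46.5°) cos(2.9°) cos(-19.20°) = -0.0367 + 0.6492 = 0.6125.
θ_z = arccos(0.6125) = 52.23°, so the elevation is 90° − 52.23° = 37.77°.

37.8°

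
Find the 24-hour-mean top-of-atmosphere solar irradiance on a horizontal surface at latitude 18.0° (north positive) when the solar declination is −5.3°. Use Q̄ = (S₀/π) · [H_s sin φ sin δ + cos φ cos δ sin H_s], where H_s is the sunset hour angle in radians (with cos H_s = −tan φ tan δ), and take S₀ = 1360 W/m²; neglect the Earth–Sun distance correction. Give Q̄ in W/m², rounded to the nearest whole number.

391 W/m²

cos H_s = −tan(18.0°) · tan(-5.3°) = 0.0301, so H_s = arccos(0.0301) = 88.28°. In radians, H_s = 1.5408.
H_s sin φ sin δ = 1.5408 × 0.3090 × -0.0924 = -0.0440.
cos φ cos δ sin H_s = 0.9511 × 0.9957 × 0.9996 = 0.9466.
Q̄ = (1360/π) × (-0.0440 + 0.9466) = 432.90 × 0.9026 = 390.74 W/m².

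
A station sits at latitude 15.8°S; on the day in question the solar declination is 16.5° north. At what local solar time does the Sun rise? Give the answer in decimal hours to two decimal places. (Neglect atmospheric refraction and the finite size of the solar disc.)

cos H_s = −tan(-15.8°) · tan(16.5°) = 0.0838, so H_s = arccos(0.0838) = 85.19°.
Sunrise is at 12 − H_s/15 = 12 − 5.679 = 6.321 h local solar time.

6.32 h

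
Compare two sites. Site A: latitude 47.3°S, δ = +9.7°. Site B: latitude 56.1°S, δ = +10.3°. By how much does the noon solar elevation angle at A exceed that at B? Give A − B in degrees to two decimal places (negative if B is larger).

+9.40°

A: 90° − |-47.3 − (9.7)| = 33.00°.
B: 90° − |-56.1 − (10.3)| = 23.60°.
A − B = 33.00 − 23.60 = 9.40°.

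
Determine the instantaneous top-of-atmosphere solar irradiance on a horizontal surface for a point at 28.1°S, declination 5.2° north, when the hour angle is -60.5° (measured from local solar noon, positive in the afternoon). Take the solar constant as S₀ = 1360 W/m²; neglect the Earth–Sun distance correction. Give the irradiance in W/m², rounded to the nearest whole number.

530 W/m²

cos θ_z = sin(-28.1°) sin(5.2°) + cos(-28.1°) cos(5.2°) cos(-60.50°) = -0.0427 + 0.4326 = 0.3899.
Top-of-atmosphere irradiance = S₀ cos θ_z = 1360 × 0.3899 = 530.26 W/m².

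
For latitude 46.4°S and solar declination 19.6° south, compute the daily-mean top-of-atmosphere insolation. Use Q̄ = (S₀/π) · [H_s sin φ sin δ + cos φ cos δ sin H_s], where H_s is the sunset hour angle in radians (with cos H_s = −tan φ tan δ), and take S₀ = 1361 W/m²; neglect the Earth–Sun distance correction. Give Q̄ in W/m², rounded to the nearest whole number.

−tan φ tan δ = −(-1.0501)(-0.3561) = -0.3739; H_s = arccos(-0.3739) = 111.96°. In radians, H_s = 1.9541.
H_s sin φ sin δ = 1.9541 × -0.7242 × -0.3355 = 0.4748.
cos φ cos δ sin H_s = 0.6896 × 0.9421 × 0.9274 = 0.6025.
Q̄ = (1361/π) × (0.4748 + 0.6025) = 433.22 × 1.0773 = 466.71 W/m².

467 W/m²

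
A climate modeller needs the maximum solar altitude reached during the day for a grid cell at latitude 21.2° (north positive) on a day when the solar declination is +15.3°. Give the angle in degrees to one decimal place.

84.1°

At local solar noon the hour angle is zero, so the elevation is 90° − |φ − δ| = 90° − |21.2° − (15.3°)| = 90° − 5.9° = 84.1°.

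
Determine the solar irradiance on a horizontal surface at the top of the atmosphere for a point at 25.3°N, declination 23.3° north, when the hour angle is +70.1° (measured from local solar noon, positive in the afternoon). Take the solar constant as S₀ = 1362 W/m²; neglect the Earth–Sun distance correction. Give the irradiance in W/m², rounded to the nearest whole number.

615 W/m²

With φ = 25.3°, δ = 23.3°, H = 70.10°: sin φ sin δ = 0.1690, cos φ cos δ cos H = 0.2826, so cos θ_z = 0.4516.
Top-of-atmosphere irradiance = S₀ cos θ_z = 1362 × 0.4516 = 615.08 W/m².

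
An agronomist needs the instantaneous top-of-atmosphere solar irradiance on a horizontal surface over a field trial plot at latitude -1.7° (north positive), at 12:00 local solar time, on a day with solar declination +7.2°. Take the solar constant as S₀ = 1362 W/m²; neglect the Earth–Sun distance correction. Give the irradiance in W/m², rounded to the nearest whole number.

Hour angle H = 15° × (12 − 12) = 0.00°.
cos θ_z = sin φ sin δ + cos φ cos δ cos H = (-0.0297)(0.1253) + (0.9996)(0.9921)(1.0000) = 0.9880.
Top-of-atmosphere irradiance = S₀ cos θ_z = 1362 × 0.9880 = 1345.66 W/m².

1346 W/m²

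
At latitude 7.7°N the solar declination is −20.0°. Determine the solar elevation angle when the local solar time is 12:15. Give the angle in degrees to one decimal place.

Hour angle H = 15° × (12.25 − 12) = 3.75°.
With φ = 7.7°, δ = -20.0°, H = 3.75°: sin φ sin δ = -0.0458, cos φ cos δ cos H = 0.9292, so cos θ_z = 0.8834.
θ_z = arccos(0.8834) = 27.94°, so the elevation is 90° − 27.94° = 62.06°.

62.1°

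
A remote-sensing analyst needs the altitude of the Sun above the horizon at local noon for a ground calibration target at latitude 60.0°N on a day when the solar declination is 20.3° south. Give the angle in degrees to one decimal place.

9.7°

At local solar noon the hour angle is zero, so the elevation is 90° − |φ − δ| = 90° − |60.0° − (-20.3°)| = 90° − 80.3° = 9.7°.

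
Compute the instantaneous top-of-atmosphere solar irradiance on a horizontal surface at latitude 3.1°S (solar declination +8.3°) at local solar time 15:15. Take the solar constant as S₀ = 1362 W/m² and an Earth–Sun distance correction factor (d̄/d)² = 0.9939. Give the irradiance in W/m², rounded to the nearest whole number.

Hour angle H = 15° × (15.25 − 12) = 48.75°.
With φ = -3.1°, δ = 8.3°, H = 48.75°: sin φ sin δ = -0.0078, cos φ cos δ cos H = 0.6515, so cos θ_z = 0.6437.
Top-of-atmosphere irradiance = S₀ (d̄/d)² cos θ_z = 1362 × 0.9939 × 0.6437 = 871.37 W/m².

871 W/m²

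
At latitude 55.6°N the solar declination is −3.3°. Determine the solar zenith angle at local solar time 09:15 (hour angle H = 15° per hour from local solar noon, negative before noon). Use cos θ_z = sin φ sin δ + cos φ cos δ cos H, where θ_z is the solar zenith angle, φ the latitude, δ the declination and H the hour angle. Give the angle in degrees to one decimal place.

Hour angle H = 15° × (9.25 − 12) = -41.25°.
With φ = 55.6°, δ = -3.3°, H = -41.25°: sin φ sin δ = -0.0475, cos φ cos δ cos H = 0.4241, so cos θ_z = 0.3766.
θ_z = arccos(0.3766) = 67.88°.

67.9°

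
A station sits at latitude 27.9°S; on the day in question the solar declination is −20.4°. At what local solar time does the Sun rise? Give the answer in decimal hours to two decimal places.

cos H_s = −tan(-27.9°) · tan(-20.4°) = -0.1969, so H_s = arccos(-0.1969) = 101.36°.
Sunrise is at 12 − H_s/15 = 12 − 6.757 = 5.243 h local solar time.

5.24 h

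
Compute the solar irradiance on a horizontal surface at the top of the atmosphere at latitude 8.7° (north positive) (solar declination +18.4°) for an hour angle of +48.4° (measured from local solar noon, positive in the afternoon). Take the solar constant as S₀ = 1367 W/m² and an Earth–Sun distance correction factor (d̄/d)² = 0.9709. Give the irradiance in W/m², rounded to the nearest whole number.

890 W/m²

cos θ_z = sin φ sin δ + cos φ cos δ cos H = (0.1513)(0.3156) + (0.9885)(0.9489)(0.6639) = 0.6705.
Top-of-atmosphere irradiance = S₀ (d̄/d)² cos θ_z = 1367 × 0.9709 × 0.6705 = 889.90 W/m².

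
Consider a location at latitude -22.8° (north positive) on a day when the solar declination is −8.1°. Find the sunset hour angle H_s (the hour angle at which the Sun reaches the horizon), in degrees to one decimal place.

−tan φ tan δ = −(-0.4204)(-0.1423) = -0.0598; H_s = arccos(-0.0598) = 93.43°.

93.4°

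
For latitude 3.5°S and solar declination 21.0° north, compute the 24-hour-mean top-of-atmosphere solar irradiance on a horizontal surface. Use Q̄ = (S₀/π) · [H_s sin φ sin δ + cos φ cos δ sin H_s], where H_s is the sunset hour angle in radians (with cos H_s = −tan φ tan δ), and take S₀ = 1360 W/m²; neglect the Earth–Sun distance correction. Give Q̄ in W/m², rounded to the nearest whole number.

−tan φ tan δ = −(-0.0612)(0.3839) = 0.0235; H_s = arccos(0.0235) = 88.65°. In radians, H_s = 1.5472.
H_s sin φ sin δ = 1.5472 × -0.0610 × 0.3584 = -0.0338.
cos φ cos δ sin H_s = 0.9981 × 0.9336 × 0.9997 = 0.9315.
Q̄ = (1360/π) × (-0.0338 + 0.9315) = 432.90 × 0.8977 = 388.61 W/m².

389 W/m²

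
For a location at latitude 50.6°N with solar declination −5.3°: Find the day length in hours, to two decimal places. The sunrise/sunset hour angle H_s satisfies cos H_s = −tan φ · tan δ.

11.14 hours

cos H_s = −tan(50.6°) · tan(-5.3°) = 0.1129, so H_s = arccos(0.1129) = 83.52°.
Day length = 2 H_s / 15° h⁻¹ = 167.04° / 15 = 11.136 h.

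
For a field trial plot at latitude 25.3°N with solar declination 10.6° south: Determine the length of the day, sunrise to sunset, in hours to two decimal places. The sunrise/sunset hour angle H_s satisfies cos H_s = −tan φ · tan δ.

−tan φ tan δ = −(0.4727)(-0.1871) = 0.0884; H_s = arccos(0.0884) = 84.93°.
Day length = 2 H_s / 15° h⁻¹ = 169.86° / 15 = 11.324 h.

11.32 hours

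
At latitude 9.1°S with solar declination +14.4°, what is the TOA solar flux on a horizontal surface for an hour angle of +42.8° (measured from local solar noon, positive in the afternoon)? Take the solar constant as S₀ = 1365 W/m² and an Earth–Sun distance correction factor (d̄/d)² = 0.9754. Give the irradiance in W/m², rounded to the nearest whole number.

With φ = -9.1°, δ = 14.4°, H = 42.80°: sin φ sin δ = -0.0393, cos φ cos δ cos H = 0.7017, so cos θ_z = 0.6624.
Top-of-atmosphere irradiance = S₀ (d̄/d)² cos θ_z = 1365 × 0.9754 × 0.6624 = 881.93 W/m².

882 W/m²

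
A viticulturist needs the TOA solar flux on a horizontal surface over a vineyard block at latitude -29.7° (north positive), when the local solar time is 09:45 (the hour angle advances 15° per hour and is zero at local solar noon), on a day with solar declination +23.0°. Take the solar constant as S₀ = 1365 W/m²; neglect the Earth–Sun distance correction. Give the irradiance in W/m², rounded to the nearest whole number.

643 W/m²

Hour angle H = 15° × (9.75 − 12) = -33.75°.
With φ = -29.7°, δ = 23.0°, H = -33.75°: sin φ sin δ = -0.1936, cos φ cos δ cos H = 0.6648, so cos θ_z = 0.4712.
Top-of-atmosphere irradiance = S₀ cos θ_z = 1365 × 0.4712 = 643.19 W/m².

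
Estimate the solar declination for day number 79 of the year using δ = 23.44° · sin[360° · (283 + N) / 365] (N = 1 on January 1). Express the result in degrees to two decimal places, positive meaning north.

360 × (283 + 79) / 365 = 357.041°; sin(357.041°) = -0.0516.
δ = 23.44 × -0.0516 = -1.210° ≈ -1.21°.

-1.21°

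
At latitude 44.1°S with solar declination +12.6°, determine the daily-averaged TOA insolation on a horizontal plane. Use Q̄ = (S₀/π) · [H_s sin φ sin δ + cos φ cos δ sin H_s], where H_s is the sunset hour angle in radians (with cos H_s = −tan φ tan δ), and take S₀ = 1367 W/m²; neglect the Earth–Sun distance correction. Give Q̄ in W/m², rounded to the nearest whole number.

−tan φ tan δ = −(-0.9691)(0.2235) = 0.2166; H_s = arccos(0.2166) = 77.49°. In radians, H_s = 1.3525.
H_s sin φ sin δ = 1.3525 × -0.6959 × 0.2181 = -0.2053.
cos φ cos δ sin H_s = 0.7181 × 0.9759 × 0.9763 = 0.6842.
Q̄ = (1367/π) × (-0.2053 + 0.6842) = 435.13 × 0.4789 = 208.38 W/m².

208 W/m²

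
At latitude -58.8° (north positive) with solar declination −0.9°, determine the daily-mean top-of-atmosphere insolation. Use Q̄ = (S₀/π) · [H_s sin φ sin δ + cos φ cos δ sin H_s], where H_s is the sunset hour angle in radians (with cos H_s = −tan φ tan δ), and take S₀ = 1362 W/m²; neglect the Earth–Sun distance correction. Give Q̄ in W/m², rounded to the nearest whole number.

−tan φ tan δ = −(-1.6512)(-0.0157) = -0.0259; H_s = arccos(-0.0259) = 91.48°. In radians, H_s = 1.5966.
H_s sin φ sin δ = 1.5966 × -0.8554 × -0.0157 = 0.0214.
cos φ cos δ sin H_s = 0.5180 × 0.9999 × 0.9997 = 0.5178.
Q̄ = (1362/π) × (0.0214 + 0.5178) = 433.54 × 0.5392 = 233.76 W/m².

234 W/m²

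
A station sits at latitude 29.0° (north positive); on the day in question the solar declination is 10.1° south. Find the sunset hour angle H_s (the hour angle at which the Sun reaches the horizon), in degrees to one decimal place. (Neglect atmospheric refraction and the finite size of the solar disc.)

−tan φ tan δ = −(0.5543)(-0.1781) = 0.0987; H_s = arccos(0.0987) = 84.34°.

84.3°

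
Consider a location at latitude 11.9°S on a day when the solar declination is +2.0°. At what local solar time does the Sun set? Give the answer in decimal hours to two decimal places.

17.97 h

cos H_s = −tan(-11.9°) · tan(2.0°) = 0.0074, so H_s = arccos(0.0074) = 89.58°.
Sunset is at 12 + H_s/15 = 12 + 5.972 = 17.972 h local solar time.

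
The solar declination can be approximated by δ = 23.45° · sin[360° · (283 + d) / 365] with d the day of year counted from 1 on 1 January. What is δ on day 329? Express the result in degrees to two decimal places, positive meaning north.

360 × (283 + 329) / 365 = 603.616°; sin(603.616°) = -0.8958.
δ = 23.45 × -0.8958 = -21.007° ≈ -21.01°.

-21.01°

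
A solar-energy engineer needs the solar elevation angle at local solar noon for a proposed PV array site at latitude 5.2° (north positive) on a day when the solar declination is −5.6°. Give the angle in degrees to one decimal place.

79.2°

At local solar noon the hour angle is zero, so the elevation is 90° − |φ − δ| = 90° − |5.2° − (-5.6°)| = 90° − 10.8° = 79.2°.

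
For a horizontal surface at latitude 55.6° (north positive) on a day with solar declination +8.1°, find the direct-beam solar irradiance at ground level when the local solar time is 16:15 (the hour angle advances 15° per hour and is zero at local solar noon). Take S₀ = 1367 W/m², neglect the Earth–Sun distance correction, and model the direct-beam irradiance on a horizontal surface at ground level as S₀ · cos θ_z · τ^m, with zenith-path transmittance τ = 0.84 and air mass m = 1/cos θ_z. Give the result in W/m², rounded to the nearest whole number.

308 W/m²

Hour angle H = 15° × (16.25 − 12) = 63.75°.
With φ = 55.6°, δ = 8.1°, H = 63.75°: sin φ sin δ = 0.1163, cos φ cos δ cos H = 0.2474, so cos θ_z = 0.3637.
Air mass m = 1/cos θ_z = 1/0.3637 = 2.750; τ^m = 0.84^2.750 = 0.6191.
Surface direct beam = 1367 × 0.3637 × 0.6191 = 307.80 W/m².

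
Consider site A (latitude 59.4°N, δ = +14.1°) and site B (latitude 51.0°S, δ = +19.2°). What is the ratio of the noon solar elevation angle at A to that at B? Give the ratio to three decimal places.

A: 90° − |59.4 − (14.1)| = 44.70°.
B: 90° − |-51.0 − (19.2)| = 19.80°.
Ratio A/B = 44.7000 / 19.8000 = 2.2576.

2.258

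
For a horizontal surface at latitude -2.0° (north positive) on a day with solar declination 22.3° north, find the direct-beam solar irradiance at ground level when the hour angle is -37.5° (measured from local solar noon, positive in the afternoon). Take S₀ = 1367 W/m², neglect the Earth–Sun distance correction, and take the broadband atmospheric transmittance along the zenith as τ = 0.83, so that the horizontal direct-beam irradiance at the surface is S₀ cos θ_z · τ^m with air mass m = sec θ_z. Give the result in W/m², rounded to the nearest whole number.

760 W/m²

cos θ_z = sin(-2.0°) sin(22.3°) + cos(-2.0°) cos(22.3°) cos(-37.50°) = -0.0132 + 0.7336 = 0.7204.
Air mass m = 1/cos θ_z = 1/0.7204 = 1.388; τ^m = 0.83^1.388 = 0.7721.
Surface direct beam = 1367 × 0.7204 × 0.7721 = 760.35 W/m².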